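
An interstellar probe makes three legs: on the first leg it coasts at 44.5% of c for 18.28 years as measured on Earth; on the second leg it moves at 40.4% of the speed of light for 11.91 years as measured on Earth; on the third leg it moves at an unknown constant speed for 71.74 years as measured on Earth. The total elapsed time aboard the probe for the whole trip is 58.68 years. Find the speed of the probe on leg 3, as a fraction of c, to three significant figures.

Leg 1: β = 0.445; γ = 1/√(1 − 0.445²) = 1/√0.8020 = 1.117; τ_1 = 18.28/1.117 = 16.37 years.
Leg 2: β = 0.404; γ = 1/√(1 − 0.404²) = 1/√0.8368 = 1.093; τ_2 = 11.91/1.093 = 10.89 years.
Leg 3: speed unknown; τ_3 = 71.74/γ_3.
Total proper time: 16.37 + 10.89 + τ_3 = 58.68, so τ_3 = 58.68 − 27.27 = 31.41 years.
γ_3 = 71.74/31.41 = 2.284; β = √(1 − 1/γ²) = √0.8082.

β = 0.899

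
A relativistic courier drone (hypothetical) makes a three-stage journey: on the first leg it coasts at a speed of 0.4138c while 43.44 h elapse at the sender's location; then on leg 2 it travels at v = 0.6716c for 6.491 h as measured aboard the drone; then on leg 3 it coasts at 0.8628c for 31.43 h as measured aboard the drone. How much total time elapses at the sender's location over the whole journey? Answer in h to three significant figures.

Leg 1: 43.44 h is already measured at the sender's location.
Leg 2: γ = 1/√(1 − 0.6716²) = 1/√0.5490 = 1.350; Δt_2 = 1.350 × 6.491 = 8.761 h.
Leg 3: γ = 1/√(1 − 0.8628²) = 1/√0.2556 = 1.978; Δt_3 = 1.978 × 31.43 = 62.17 h.
Total: 43.44 + 8.761 + 62.17 h.

Δt = 114 h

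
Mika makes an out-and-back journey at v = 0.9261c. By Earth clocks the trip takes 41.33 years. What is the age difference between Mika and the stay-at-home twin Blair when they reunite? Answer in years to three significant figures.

Δt − τ = 25.7 years

γ = 1/√(1 − 0.9261²) = 1/√0.1423 = 2.651
Mika's elapsed proper time: τ = 41.33/2.651 = 15.59 years.
Age gap = Δt − τ = 41.33 − 15.59 years.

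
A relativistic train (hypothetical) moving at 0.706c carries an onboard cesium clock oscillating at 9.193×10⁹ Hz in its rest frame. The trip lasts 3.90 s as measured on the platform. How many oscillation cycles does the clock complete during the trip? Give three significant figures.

N = 2.54×10¹⁰

γ = 1/√(1 − 0.706²) = 1/√0.5016 = 1.412
The oscillator's own cycle count is N = f × τ where τ is the proper time on the train. τ = Δt/γ = 3.90/1.412 = 2.762 s = 2.762×10⁰ s.
N = 9.193×10⁹ × 2.762×10⁰ = 2.539×10¹⁰.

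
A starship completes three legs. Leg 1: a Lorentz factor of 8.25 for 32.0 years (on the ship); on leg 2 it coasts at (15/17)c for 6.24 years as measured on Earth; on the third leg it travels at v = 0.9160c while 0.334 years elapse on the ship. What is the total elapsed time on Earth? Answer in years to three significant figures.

Δt = 271 years

Leg 1: γ = 8.25; Δt_1 = 8.250 × 32.0 = 264.0 years.
Leg 2: 6.24 years is already measured on Earth.
Leg 3: γ = 1/√(1 − 0.9160²) = 1/√0.1609 = 2.493; Δt_3 = 2.493 × 0.334 = 0.8325 years.
Total: 264.0 + 6.240 + 0.8325 years.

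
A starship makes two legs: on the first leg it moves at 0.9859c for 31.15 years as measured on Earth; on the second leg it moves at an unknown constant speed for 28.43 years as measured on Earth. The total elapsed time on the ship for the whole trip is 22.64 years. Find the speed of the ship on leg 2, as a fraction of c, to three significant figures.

β = 0.790

Leg 1: γ = 1/√(1 − 0.9859²) = 1/√0.02800 = 5.976; τ_1 = 31.15/5.976 = 5.213 years.
Leg 2: speed unknown; τ_2 = 28.43/γ_2.
Total proper time: 5.213 + τ_2 = 22.64, so τ_2 = 22.64 − 5.213 = 17.43 years.
γ_2 = 28.43/17.43 = 1.631; β = √(1 − 1/γ²) = √0.6242.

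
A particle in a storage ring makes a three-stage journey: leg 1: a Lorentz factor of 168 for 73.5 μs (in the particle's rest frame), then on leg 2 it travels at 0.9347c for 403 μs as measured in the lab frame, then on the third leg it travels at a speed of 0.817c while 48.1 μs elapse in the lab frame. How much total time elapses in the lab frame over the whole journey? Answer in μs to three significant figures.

Leg 1: γ = 168; Δt_1 = 168.0 × 73.5 = 1.235×10⁴ μs.
Leg 2: 403 μs is already measured in the lab frame.
Leg 3: 48.1 μs is already measured in the lab frame.
Total: 1.235×10⁴ + 403.0 + 48.10 μs.

Δt = 1.28×10⁴ μs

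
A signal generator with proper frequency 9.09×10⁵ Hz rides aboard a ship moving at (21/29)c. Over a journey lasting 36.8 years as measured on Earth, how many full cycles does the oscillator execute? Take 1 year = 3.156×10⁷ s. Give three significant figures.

γ = 1/√(1 − (21/29)²) = 29/20 = 1.450
The oscillator's own cycle count is N = f × τ where τ is the proper time on the ship. τ = Δt/γ = 36.8/1.450 = 25.38 years = 8.010×10⁸ s.
N = 9.09×10⁵ × 8.010×10⁸ = 7.281×10¹⁴.

N = 7.28×10¹⁴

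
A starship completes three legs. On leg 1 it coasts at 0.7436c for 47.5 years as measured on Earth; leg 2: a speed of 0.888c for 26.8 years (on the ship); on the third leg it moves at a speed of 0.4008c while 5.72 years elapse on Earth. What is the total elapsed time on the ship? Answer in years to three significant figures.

τ = 63.8 years

Leg 1: γ = 1/√(1 − 0.7436²) = 1/√0.4471 = 1.496; τ_1 = 47.5/1.496 = 31.76 years.
Leg 2: 26.8 years is already measured on the ship.
Leg 3: γ = 1/√(1 − 0.4008²) = 1/√0.8394 = 1.092; τ_3 = 5.72/1.092 = 5.240 years.
Total: 31.76 + 26.80 + 5.240 years.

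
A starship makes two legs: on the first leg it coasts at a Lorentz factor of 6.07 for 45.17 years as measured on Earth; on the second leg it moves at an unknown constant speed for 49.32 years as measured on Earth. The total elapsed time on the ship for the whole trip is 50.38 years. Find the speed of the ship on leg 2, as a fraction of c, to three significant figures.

β = 0.492

Leg 1: γ = 6.07; τ_1 = 45.17/6.070 = 7.442 years.
Leg 2: speed unknown; τ_2 = 49.32/γ_2.
Total proper time: 7.442 + τ_2 = 50.38, so τ_2 = 50.38 − 7.442 = 42.94 years.
γ_2 = 49.32/42.94 = 1.149; β = √(1 − 1/γ²) = √0.2420.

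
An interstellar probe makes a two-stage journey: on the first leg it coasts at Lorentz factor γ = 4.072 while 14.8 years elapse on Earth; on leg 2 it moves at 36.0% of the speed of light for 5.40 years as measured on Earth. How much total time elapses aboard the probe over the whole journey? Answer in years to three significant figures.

Leg 1: γ = 4.072; τ_1 = 14.8/4.072 = 3.635 years.
Leg 2: β = 0.360; γ = 1/√(1 − 0.360²) = 1/√0.8704 = 1.072; τ_2 = 5.40/1.072 = 5.038 years.
Total: 3.635 + 5.038 years.

τ = 8.67 years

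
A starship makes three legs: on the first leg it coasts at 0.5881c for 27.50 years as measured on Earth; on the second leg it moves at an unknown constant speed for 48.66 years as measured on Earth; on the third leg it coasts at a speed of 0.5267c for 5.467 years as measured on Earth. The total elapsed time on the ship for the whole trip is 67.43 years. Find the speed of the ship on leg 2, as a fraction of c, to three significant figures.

β = 0.553

Leg 1: γ = 1/√(1 − 0.5881²) = 1/√0.6541 = 1.236; τ_1 = 27.50/1.236 = 22.24 years.
Leg 2: speed unknown; τ_2 = 48.66/γ_2.
Leg 3: γ = 1/√(1 − 0.5267²) = 1/√0.7226 = 1.176; τ_3 = 5.467/1.176 = 4.647 years.
Total proper time: 22.24 + τ_2 + 4.647 = 67.43, so τ_2 = 67.43 − 26.89 = 40.54 years.
γ_2 = 48.66/40.54 = 1.200; β = √(1 − 1/γ²) = √0.3059.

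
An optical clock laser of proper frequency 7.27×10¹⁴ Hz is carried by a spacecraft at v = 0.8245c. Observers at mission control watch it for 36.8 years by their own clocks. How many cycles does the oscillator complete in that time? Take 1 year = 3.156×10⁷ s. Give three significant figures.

γ = 1/√(1 − 0.8245²) = 1/√0.3202 = 1.767
During 36.8 years of lab time, the oscillator's proper time advances by τ = Δt/γ = 36.8/1.767 = 20.82 years = 6.572×10⁸ s.
N = f × τ = 7.27×10¹⁴ × 6.572×10⁸ = 4.778×10²³.

N = 4.78×10²³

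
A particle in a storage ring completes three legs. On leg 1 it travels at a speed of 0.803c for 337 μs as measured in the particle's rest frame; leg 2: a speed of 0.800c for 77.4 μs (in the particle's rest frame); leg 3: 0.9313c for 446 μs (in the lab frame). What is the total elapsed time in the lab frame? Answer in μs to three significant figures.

Δt = 1140 μs

Leg 1: γ = 1/√(1 − 0.803²) = 1/√0.3552 = 1.678; Δt_1 = 1.678 × 337 = 565.5 μs.
Leg 2: γ = 1/√(1 − 0.800²) = 1/√0.3600 = 1.667; Δt_2 = 1.667 × 77.4 = 129.0 μs.
Leg 3: 446 μs is already measured in the lab frame.
Total: 565.5 + 129.0 + 446.0 μs.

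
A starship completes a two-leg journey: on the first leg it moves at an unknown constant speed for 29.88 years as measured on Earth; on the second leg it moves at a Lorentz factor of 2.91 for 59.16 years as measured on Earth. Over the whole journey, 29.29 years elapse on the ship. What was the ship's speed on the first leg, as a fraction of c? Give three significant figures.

Leg 1: speed unknown; τ_1 = 29.88/γ_1.
Leg 2: γ = 2.91; τ_2 = 59.16/2.910 = 20.33 years.
Total proper time: τ_1 + 20.33 = 29.29, so τ_1 = 29.29 − 20.33 = 8.960 years.
γ_1 = 29.88/8.960 = 3.335; β = √(1 − 1/γ²) = √0.9101.

β = 0.954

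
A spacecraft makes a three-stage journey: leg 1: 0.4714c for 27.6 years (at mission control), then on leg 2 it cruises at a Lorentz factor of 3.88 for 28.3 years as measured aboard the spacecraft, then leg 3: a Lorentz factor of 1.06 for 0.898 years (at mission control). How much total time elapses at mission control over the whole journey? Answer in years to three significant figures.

Leg 1: 27.6 years is already measured at mission control.
Leg 2: γ = 3.88; Δt_2 = 3.880 × 28.3 = 109.8 years.
Leg 3: 0.898 years is already measured at mission control.
Total: 27.60 + 109.8 + 0.8980 years.

Δt = 138 years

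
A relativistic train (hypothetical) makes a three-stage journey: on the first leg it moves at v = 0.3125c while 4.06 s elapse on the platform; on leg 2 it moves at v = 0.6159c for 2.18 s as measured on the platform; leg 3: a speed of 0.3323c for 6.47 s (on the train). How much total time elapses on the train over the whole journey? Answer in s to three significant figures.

τ = 12.0 s

Leg 1: γ = 1/√(1 − 0.3125²) = 1/√0.9023 = 1.053; τ_1 = 4.06/1.053 = 3.857 s.
Leg 2: γ = 1/√(1 − 0.6159²) = 1/√0.6207 = 1.269; τ_2 = 2.18/1.269 = 1.717 s.
Leg 3: 6.47 s is already measured on the train.
Total: 3.857 + 1.717 + 6.470 s.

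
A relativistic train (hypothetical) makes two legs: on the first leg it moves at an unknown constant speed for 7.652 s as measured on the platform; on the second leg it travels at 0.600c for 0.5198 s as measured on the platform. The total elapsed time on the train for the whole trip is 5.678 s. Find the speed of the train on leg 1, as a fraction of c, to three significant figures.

β = 0.726

Leg 1: speed unknown; τ_1 = 7.652/γ_1.
Leg 2: γ = 1/√(1 − 0.600²) = 5/4 = 1.250; τ_2 = 0.5198/1.250 = 0.4158 s.
Total proper time: τ_1 + 0.4158 = 5.678, so τ_1 = 5.678 − 0.4158 = 5.262 s.
γ_1 = 7.652/5.262 = 1.454; β = √(1 − 1/γ²) = √0.5271.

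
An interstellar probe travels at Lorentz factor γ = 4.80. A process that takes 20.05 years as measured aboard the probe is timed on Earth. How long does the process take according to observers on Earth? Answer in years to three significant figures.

Δt = 96.2 years

γ = 4.80
The interval measured aboard the probe is the proper time (both events occur at the same place in that frame); the lab-frame interval is Δt = γτ = 4.800 × 20.05 years.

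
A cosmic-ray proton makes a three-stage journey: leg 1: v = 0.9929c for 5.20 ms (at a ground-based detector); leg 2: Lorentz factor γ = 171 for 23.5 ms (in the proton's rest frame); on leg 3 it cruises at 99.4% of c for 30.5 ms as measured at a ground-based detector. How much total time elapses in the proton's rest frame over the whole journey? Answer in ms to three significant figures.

τ = 27.5 ms

Leg 1: γ = 1/√(1 − 0.9929²) = 1/√0.01415 = 8.407; τ_1 = 5.20/8.407 = 0.6186 ms.
Leg 2: 23.5 ms is already measured in the proton's rest frame.
Leg 3: β = 0.994; γ = 1/√(1 − 0.994²) = 1/√0.01196 = 9.142; τ_3 = 30.5/9.142 = 3.336 ms.
Total: 0.6186 + 23.50 + 3.336 ms.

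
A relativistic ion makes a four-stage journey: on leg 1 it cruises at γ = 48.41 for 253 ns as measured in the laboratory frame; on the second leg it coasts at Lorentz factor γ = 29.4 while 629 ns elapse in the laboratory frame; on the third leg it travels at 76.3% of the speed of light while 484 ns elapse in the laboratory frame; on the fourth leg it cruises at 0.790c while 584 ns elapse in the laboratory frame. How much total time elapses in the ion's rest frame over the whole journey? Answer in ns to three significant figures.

Leg 1: γ = 48.41; τ_1 = 253/48.41 = 5.226 ns.
Leg 2: γ = 29.4; τ_2 = 629/29.40 = 21.39 ns.
Leg 3: β = 0.763; γ = 1/√(1 − 0.763²) = 1/√0.4178 = 1.547; τ_3 = 484/1.547 = 312.9 ns.
Leg 4: γ = 1/√(1 − 0.790²) = 1/√0.3759 = 1.631; τ_4 = 584/1.631 = 358.1 ns.
Total: 5.226 + 21.39 + 312.9 + 358.1 ns.

τ = 698 ns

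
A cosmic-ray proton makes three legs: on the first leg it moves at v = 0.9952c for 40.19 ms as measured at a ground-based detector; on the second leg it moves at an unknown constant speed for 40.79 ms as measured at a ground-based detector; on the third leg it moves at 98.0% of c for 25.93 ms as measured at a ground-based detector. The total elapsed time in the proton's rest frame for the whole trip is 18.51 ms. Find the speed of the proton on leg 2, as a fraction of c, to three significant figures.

Leg 1: γ = 1/√(1 − 0.9952²) = 1/√0.009577 = 10.22; τ_1 = 40.19/10.22 = 3.933 ms.
Leg 2: speed unknown; τ_2 = 40.79/γ_2.
Leg 3: β = 0.980; γ = 1/√(1 − 0.980²) = 1/√0.03960 = 5.025; τ_3 = 25.93/5.025 = 5.160 ms.
Total proper time: 3.933 + τ_2 + 5.160 = 18.51, so τ_2 = 18.51 − 9.093 = 9.417 ms.
γ_2 = 40.79/9.417 = 4.332; β = √(1 − 1/γ²) = √0.9467.

β = 0.973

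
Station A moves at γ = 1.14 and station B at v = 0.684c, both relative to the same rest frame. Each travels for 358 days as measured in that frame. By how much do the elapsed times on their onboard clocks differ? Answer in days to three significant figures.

A: γ = 1.14; τ_A = 358/1.140 = 314.0 days.
B: γ = 1/√(1 − 0.684²) = 1/√0.5321 = 1.371; τ_B = 358/1.371 = 261.2 days.

|τ_A − τ_B| = 52.9 days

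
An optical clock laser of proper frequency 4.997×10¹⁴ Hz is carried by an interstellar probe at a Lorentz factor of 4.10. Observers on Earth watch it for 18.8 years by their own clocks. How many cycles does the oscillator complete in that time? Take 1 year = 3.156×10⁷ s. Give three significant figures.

N = 7.23×10²²

γ = 4.10
During 18.8 years of lab time, the oscillator's proper time advances by τ = Δt/γ = 18.8/4.100 = 4.585 years = 1.447×10⁸ s.
N = f × τ = 4.997×10¹⁴ × 1.447×10⁸ = 7.231×10²².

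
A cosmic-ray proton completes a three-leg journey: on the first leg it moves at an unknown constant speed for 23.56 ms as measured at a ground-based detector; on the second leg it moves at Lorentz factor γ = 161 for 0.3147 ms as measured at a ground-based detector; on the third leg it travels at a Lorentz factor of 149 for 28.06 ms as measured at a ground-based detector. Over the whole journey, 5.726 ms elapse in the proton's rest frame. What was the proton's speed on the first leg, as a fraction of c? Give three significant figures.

β = 0.972

Leg 1: speed unknown; τ_1 = 23.56/γ_1.
Leg 2: γ = 161; τ_2 = 0.3147/161.0 = 0.001955 ms.
Leg 3: γ = 149; τ_3 = 28.06/149.0 = 0.1883 ms.
Total proper time: τ_1 + 0.001955 + 0.1883 = 5.726, so τ_1 = 5.726 − 0.1903 = 5.536 ms.
γ_1 = 23.56/5.536 = 4.256; β = √(1 − 1/γ²) = √0.9448.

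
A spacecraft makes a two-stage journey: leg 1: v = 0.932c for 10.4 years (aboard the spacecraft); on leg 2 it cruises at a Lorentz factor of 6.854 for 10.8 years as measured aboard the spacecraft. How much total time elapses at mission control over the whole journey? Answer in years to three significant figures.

Δt = 103 years

Leg 1: γ = 1/√(1 − 0.932²) = 1/√0.1314 = 2.759; Δt_1 = 2.759 × 10.4 = 28.69 years.
Leg 2: γ = 6.854; Δt_2 = 6.854 × 10.8 = 74.02 years.
Total: 28.69 + 74.02 years.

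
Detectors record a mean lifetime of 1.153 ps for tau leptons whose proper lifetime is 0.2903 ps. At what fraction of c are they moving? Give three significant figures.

β = 0.968

γ = Δt/τ₀ = 1.153/0.2903 = 3.972
β = √(1 − 1/γ²) = √(1 − 0.06339) = √0.9366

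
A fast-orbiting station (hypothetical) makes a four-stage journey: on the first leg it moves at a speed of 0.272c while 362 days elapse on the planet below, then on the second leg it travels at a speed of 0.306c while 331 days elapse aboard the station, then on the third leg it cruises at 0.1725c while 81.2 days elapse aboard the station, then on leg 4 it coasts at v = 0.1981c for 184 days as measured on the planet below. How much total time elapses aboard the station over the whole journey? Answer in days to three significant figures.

Leg 1: γ = 1/√(1 − 0.272²) = 1/√0.9260 = 1.039; τ_1 = 362/1.039 = 348.4 days.
Leg 2: 331 days is already measured aboard the station.
Leg 3: 81.2 days is already measured aboard the station.
Leg 4: γ = 1/√(1 − 0.1981²) = 1/√0.9608 = 1.020; τ_4 = 184/1.020 = 180.4 days.
Total: 348.4 + 331.0 + 81.20 + 180.4 days.

τ = 941 days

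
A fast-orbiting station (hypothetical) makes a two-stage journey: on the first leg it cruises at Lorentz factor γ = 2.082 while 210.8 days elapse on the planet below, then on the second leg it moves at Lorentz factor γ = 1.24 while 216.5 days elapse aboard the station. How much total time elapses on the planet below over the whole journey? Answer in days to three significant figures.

Leg 1: 210.8 days is already measured on the planet below.
Leg 2: γ = 1.24; Δt_2 = 1.240 × 216.5 = 268.5 days.
Total: 210.8 + 268.5 days.

Δt = 479 days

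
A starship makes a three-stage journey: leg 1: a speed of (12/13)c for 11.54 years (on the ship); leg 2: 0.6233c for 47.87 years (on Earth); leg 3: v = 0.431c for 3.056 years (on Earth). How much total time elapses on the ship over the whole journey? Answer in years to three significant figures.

Leg 1: 11.54 years is already measured on the ship.
Leg 2: γ = 1/√(1 − 0.6233²) = 1/√0.6115 = 1.279; τ_2 = 47.87/1.279 = 37.43 years.
Leg 3: γ = 1/√(1 − 0.431²) = 1/√0.8142 = 1.108; τ_3 = 3.056/1.108 = 2.758 years.
Total: 11.54 + 37.43 + 2.758 years.

τ = 51.7 years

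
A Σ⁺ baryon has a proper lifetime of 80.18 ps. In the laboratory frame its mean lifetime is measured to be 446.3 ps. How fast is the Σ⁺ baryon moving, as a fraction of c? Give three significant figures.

v = 0.984c

γ = Δt/τ₀ = 446.3/80.18 = 5.566
β = √(1 − 1/γ²) = √(1 − 0.03228) = √0.9677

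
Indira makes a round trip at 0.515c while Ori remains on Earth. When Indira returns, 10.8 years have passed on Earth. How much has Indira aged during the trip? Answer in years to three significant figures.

γ = 1/√(1 − 0.515²) = 1/√0.7348 = 1.167
Indira's clock measures proper time along the trip: τ = Δt/γ = 10.8/1.167 years.

τ = 9.26 years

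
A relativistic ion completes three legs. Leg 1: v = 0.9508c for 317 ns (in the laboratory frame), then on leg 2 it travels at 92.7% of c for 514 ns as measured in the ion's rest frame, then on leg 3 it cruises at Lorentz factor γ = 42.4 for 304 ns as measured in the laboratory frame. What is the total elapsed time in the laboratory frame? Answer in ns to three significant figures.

Leg 1: 317 ns is already measured in the laboratory frame.
Leg 2: β = 0.927; γ = 1/√(1 − 0.927²) = 1/√0.1407 = 2.666; Δt_2 = 2.666 × 514 = 1370 ns.
Leg 3: 304 ns is already measured in the laboratory frame.
Total: 317.0 + 1370 + 304.0 ns.

Δt = 1990 ns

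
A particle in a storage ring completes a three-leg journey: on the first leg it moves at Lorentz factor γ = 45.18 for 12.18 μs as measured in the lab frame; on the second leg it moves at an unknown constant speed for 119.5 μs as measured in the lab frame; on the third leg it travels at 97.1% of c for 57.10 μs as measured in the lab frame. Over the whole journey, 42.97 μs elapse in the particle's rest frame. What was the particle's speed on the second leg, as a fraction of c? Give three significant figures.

Leg 1: γ = 45.18; τ_1 = 12.18/45.18 = 0.2696 μs.
Leg 2: speed unknown; τ_2 = 119.5/γ_2.
Leg 3: β = 0.971; γ = 1/√(1 − 0.971²) = 1/√0.05716 = 4.183; τ_3 = 57.10/4.183 = 13.65 μs.
Total proper time: 0.2696 + τ_2 + 13.65 = 42.97, so τ_2 = 42.97 − 13.92 = 29.05 μs.
γ_2 = 119.5/29.05 = 4.114; β = √(1 − 1/γ²) = √0.9409.

β = 0.970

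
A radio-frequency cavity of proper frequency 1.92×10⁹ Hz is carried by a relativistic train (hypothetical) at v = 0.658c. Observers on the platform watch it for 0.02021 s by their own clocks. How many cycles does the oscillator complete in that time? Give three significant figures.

N = 2.92×10⁷

γ = 1/√(1 − 0.658²) = 1/√0.5670 = 1.328
During 0.02021 s of lab time, the oscillator's proper time advances by τ = Δt/γ = 0.02021/1.328 = 0.01522 s = 1.522×10⁻² s.
N = f × τ = 1.92×10⁹ × 1.522×10⁻² = 2.922×10⁷.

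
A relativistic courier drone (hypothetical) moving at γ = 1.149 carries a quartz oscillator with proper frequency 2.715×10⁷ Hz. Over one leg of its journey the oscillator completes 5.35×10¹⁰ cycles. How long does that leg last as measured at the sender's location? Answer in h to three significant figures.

γ = 1.149
Proper time for N cycles: τ = N/f = 5.35×10¹⁰/(2.715×10⁷) = 1.971×10³ s = 0.5474 h.
Lab-frame duration Δt = γτ = 1.149 × 0.5474 = 0.6289 h.

Δt = 0.629 h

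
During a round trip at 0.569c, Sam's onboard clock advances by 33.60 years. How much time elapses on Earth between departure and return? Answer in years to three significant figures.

γ = 1/√(1 − 0.569²) = 1/√0.6762 = 1.216
Earth-frame duration is the dilated interval: Δt = γτ = 1.216 × 33.60 years.

Δt = 40.9 years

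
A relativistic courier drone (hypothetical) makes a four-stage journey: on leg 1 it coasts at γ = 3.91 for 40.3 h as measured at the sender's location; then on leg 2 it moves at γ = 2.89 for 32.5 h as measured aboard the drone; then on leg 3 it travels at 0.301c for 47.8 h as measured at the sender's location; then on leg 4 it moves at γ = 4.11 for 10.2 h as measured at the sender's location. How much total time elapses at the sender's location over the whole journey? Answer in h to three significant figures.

Leg 1: 40.3 h is already measured at the sender's location.
Leg 2: γ = 2.89; Δt_2 = 2.890 × 32.5 = 93.93 h.
Leg 3: 47.8 h is already measured at the sender's location.
Leg 4: 10.2 h is already measured at the sender's location.
Total: 40.30 + 93.93 + 47.80 + 10.20 h.

Δt = 192 h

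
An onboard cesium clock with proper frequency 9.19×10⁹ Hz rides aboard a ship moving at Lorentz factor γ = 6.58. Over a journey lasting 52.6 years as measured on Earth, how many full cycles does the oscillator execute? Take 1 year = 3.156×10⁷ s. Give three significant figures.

γ = 6.58
The oscillator's own cycle count is N = f × τ where τ is the proper time on the ship. τ = Δt/γ = 52.6/6.580 = 7.994 years = 2.523×10⁸ s.
N = 9.19×10⁹ × 2.523×10⁸ = 2.319×10¹⁸.

N = 2.32×10¹⁸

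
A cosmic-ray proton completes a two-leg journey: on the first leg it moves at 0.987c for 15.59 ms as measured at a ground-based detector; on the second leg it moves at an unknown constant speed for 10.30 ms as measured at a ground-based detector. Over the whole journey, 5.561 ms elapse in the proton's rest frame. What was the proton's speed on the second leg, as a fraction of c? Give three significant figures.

β = 0.955

Leg 1: γ = 1/√(1 − 0.987²) = 1/√0.02583 = 6.222; τ_1 = 15.59/6.222 = 2.506 ms.
Leg 2: speed unknown; τ_2 = 10.30/γ_2.
Total proper time: 2.506 + τ_2 = 5.561, so τ_2 = 5.561 − 2.506 = 3.055 ms.
γ_2 = 10.30/3.055 = 3.371; β = √(1 − 1/γ²) = √0.9120.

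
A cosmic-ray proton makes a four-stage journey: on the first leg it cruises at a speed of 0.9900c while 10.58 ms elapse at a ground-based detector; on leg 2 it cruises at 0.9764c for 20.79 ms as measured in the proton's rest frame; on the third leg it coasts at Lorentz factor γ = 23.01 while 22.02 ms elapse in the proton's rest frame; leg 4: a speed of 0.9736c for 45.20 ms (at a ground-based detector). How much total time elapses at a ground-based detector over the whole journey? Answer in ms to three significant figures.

Leg 1: 10.58 ms is already measured at a ground-based detector.
Leg 2: γ = 1/√(1 − 0.9764²) = 1/√0.04664 = 4.630; Δt_2 = 4.630 × 20.79 = 96.26 ms.
Leg 3: γ = 23.01; Δt_3 = 23.01 × 22.02 = 506.7 ms.
Leg 4: 45.20 ms is already measured at a ground-based detector.
Total: 10.58 + 96.26 + 506.7 + 45.20 ms.

Δt = 659 ms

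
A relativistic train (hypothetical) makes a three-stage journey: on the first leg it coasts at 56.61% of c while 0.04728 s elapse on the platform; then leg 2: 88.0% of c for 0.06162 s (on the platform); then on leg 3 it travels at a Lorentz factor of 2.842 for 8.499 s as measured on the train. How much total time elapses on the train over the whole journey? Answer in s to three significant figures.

τ = 8.57 s

Leg 1: β = 0.5661; γ = 1/√(1 − 0.5661²) = 1/√0.6795 = 1.213; τ_1 = 0.04728/1.213 = 0.03897 s.
Leg 2: β = 0.880; γ = 1/√(1 − 0.880²) = 1/√0.2256 = 2.105; τ_2 = 0.06162/2.105 = 0.02927 s.
Leg 3: 8.499 s is already measured on the train.
Total: 0.03897 + 0.02927 + 8.499 s.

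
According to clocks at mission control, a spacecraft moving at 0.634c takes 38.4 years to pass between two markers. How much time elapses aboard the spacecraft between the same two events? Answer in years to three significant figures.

γ = 1/√(1 − 0.634²) = 1/√0.5980 = 1.293
The interval measured at mission control is the dilated one; the clock aboard the spacecraft measures the proper time τ = Δt/γ = 38.4/1.293 years.

τ = 29.7 years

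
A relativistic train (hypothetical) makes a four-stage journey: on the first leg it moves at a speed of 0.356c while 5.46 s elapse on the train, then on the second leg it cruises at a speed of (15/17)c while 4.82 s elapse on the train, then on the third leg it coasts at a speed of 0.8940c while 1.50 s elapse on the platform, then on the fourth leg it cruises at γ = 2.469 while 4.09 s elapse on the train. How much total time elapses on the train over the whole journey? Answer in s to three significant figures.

τ = 15.0 s

Leg 1: 5.46 s is already measured on the train.
Leg 2: 4.82 s is already measured on the train.
Leg 3: γ = 1/√(1 − 0.8940²) = 1/√0.2008 = 2.232; τ_3 = 1.50/2.232 = 0.6721 s.
Leg 4: 4.09 s is already measured on the train.
Total: 5.460 + 4.820 + 0.6721 + 4.090 s.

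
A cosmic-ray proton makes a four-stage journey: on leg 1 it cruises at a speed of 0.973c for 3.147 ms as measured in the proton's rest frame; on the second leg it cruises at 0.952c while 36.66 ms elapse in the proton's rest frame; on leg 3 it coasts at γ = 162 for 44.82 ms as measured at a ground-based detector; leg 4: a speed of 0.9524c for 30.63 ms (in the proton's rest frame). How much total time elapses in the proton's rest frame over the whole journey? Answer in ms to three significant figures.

τ = 70.7 ms

Leg 1: 3.147 ms is already measured in the proton's rest frame.
Leg 2: 36.66 ms is already measured in the proton's rest frame.
Leg 3: γ = 162; τ_3 = 44.82/162.0 = 0.2767 ms.
Leg 4: 30.63 ms is already measured in the proton's rest frame.
Total: 3.147 + 36.66 + 0.2767 + 30.63 ms.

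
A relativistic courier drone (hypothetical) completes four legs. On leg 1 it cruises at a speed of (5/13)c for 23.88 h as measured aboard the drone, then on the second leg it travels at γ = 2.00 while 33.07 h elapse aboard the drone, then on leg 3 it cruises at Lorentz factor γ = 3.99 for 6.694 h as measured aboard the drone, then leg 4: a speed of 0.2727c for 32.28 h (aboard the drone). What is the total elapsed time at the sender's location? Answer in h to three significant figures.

Leg 1: γ = 1/√(1 − (5/13)²) = 13/12 ≈ 1.083; Δt_1 = 1.083 × 23.88 = 25.87 h.
Leg 2: γ = 2.00; Δt_2 = 2.000 × 33.07 = 66.14 h.
Leg 3: γ = 3.99; Δt_3 = 3.990 × 6.694 = 26.71 h.
Leg 4: γ = 1/√(1 − 0.2727²) = 1/√0.9256 = 1.039; Δt_4 = 1.039 × 32.28 = 33.55 h.
Total: 25.87 + 66.14 + 26.71 + 33.55 h.

Δt = 152 h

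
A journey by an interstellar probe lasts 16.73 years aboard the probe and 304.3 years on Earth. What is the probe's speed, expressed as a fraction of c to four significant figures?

The proper time is measured aboard the probe (both events occur at the probe's location); Δt is measured on Earth. γ = Δt/τ = 304.3/16.73 = 18.19.
β = √(1 − 1/γ²) = √(1 − 0.003023) = √0.9970

β = 0.9985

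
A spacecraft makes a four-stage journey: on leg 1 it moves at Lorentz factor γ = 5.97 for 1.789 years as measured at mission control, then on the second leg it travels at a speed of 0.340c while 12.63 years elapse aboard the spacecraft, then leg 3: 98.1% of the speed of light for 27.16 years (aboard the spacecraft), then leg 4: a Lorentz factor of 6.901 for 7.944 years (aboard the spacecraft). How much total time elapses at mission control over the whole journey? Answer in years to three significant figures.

Leg 1: 1.789 years is already measured at mission control.
Leg 2: γ = 1/√(1 − 0.340²) = 1/√0.8844 = 1.063; Δt_2 = 1.063 × 12.63 = 13.43 years.
Leg 3: β = 0.981; γ = 1/√(1 − 0.981²) = 1/√0.03764 = 5.154; Δt_3 = 5.154 × 27.16 = 140.0 years.
Leg 4: γ = 6.901; Δt_4 = 6.901 × 7.944 = 54.82 years.
Total: 1.789 + 13.43 + 140.0 + 54.82 years.

Δt = 210 years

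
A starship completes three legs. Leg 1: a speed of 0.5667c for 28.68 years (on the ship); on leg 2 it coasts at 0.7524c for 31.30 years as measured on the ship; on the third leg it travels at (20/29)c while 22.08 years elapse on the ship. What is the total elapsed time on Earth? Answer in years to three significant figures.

Leg 1: γ = 1/√(1 − 0.5667²) = 1/√0.6789 = 1.214; Δt_1 = 1.214 × 28.68 = 34.81 years.
Leg 2: γ = 1/√(1 − 0.7524²) = 1/√0.4339 = 1.518; Δt_2 = 1.518 × 31.30 = 47.52 years.
Leg 3: γ = 1/√(1 − (20/29)²) = 29/21 ≈ 1.381; Δt_3 = 1.381 × 22.08 = 30.49 years.
Total: 34.81 + 47.52 + 30.49 years.

Δt = 113 years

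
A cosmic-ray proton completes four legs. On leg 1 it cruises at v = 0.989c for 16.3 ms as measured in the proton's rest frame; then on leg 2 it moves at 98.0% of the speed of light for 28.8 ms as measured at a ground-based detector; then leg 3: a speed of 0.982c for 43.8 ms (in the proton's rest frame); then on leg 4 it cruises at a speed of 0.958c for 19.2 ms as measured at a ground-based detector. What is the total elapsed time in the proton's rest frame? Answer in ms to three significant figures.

Leg 1: 16.3 ms is already measured in the proton's rest frame.
Leg 2: β = 0.980; γ = 1/√(1 − 0.980²) = 1/√0.03960 = 5.025; τ_2 = 28.8/5.025 = 5.731 ms.
Leg 3: 43.8 ms is already measured in the proton's rest frame.
Leg 4: γ = 1/√(1 − 0.958²) = 1/√0.08224 = 3.487; τ_4 = 19.2/3.487 = 5.506 ms.
Total: 16.30 + 5.731 + 43.80 + 5.506 ms.

τ = 71.3 ms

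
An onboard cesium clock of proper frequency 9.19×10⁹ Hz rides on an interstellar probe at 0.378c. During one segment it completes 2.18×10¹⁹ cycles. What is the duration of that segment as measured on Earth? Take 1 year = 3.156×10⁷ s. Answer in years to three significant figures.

γ = 1/√(1 − 0.378²) = 1/√0.8571 = 1.080
Proper time for N cycles: τ = N/f = 2.18×10¹⁹/(9.19×10⁹) = 2.372×10⁹ s = 75.16 years.
Lab-frame duration Δt = γτ = 1.080 × 75.16 = 81.19 years.

Δt = 81.2 years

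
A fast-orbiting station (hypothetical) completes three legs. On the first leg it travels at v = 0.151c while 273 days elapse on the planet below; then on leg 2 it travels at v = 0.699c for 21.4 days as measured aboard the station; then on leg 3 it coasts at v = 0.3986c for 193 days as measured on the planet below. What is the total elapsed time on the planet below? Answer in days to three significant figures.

Leg 1: 273 days is already measured on the planet below.
Leg 2: γ = 1/√(1 − 0.699²) = 1/√0.5114 = 1.398; Δt_2 = 1.398 × 21.4 = 29.92 days.
Leg 3: 193 days is already measured on the planet below.
Total: 273.0 + 29.92 + 193.0 days.

Δt = 496 days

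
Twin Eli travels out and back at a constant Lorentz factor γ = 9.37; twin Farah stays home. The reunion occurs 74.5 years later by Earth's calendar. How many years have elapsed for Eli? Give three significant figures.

γ = 9.37
Eli's clock measures proper time along the trip: τ = Δt/γ = 74.5/9.370 years.

τ = 7.95 years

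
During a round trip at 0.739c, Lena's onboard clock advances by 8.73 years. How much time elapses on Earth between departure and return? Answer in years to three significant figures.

γ = 1/√(1 − 0.739²) = 1/√0.4539 = 1.484
Earth-frame duration is the dilated interval: Δt = γτ = 1.484 × 8.73 years.

Δt = 13.0 years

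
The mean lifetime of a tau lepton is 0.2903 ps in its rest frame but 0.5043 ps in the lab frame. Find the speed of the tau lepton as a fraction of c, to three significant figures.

β = 0.818

γ = Δt/τ₀ = 0.5043/0.2903 = 1.737
β = √(1 − 1/γ²) = √(1 − 0.3314) = √0.6686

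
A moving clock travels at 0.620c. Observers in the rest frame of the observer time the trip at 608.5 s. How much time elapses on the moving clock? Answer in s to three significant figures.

τ = 477 s

γ = 1/√(1 − 0.620²) = 1/√0.6156 = 1.275
The interval measured in the rest frame of the observer is the dilated one; the clock on the moving clock measures the proper time τ = Δt/γ = 608.5/1.275 s.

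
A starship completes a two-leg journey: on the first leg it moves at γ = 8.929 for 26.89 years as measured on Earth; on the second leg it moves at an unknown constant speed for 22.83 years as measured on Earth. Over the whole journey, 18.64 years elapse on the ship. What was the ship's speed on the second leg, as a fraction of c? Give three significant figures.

Leg 1: γ = 8.929; τ_1 = 26.89/8.929 = 3.012 years.
Leg 2: speed unknown; τ_2 = 22.83/γ_2.
Total proper time: 3.012 + τ_2 = 18.64, so τ_2 = 18.64 − 3.012 = 15.63 years.
γ_2 = 22.83/15.63 = 1.461; β = √(1 − 1/γ²) = √0.5314.

β = 0.729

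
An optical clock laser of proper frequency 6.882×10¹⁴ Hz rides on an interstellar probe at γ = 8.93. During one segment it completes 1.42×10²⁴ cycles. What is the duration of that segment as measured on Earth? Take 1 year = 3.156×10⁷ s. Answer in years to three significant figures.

γ = 8.93
Proper time for N cycles: τ = N/f = 1.42×10²⁴/(6.882×10¹⁴) = 2.063×10⁹ s = 65.38 years.
Lab-frame duration Δt = γτ = 8.930 × 65.38 = 583.8 years.

Δt = 584 years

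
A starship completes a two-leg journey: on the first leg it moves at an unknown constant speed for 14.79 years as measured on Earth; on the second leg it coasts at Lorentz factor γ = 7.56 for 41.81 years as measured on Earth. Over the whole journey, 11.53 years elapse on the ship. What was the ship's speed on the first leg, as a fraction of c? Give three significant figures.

β = 0.914

Leg 1: speed unknown; τ_1 = 14.79/γ_1.
Leg 2: γ = 7.56; τ_2 = 41.81/7.560 = 5.530 years.
Total proper time: τ_1 + 5.530 = 11.53, so τ_1 = 11.53 − 5.530 = 6.000 years.
γ_1 = 14.79/6.000 = 2.465; β = √(1 − 1/γ²) = √0.8354.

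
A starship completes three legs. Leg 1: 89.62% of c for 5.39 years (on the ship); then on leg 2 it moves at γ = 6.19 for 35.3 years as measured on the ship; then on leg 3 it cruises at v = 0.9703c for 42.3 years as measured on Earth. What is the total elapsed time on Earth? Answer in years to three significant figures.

Δt = 273 years

Leg 1: β = 0.8962; γ = 1/√(1 − 0.8962²) = 1/√0.1968 = 2.254; Δt_1 = 2.254 × 5.39 = 12.15 years.
Leg 2: γ = 6.19; Δt_2 = 6.190 × 35.3 = 218.5 years.
Leg 3: 42.3 years is already measured on Earth.
Total: 12.15 + 218.5 + 42.30 years.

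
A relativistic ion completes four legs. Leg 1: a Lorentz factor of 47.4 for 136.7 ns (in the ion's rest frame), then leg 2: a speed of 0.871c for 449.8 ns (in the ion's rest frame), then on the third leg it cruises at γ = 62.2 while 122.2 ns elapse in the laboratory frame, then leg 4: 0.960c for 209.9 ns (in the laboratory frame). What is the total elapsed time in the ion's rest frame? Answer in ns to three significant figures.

τ = 647 ns

Leg 1: 136.7 ns is already measured in the ion's rest frame.
Leg 2: 449.8 ns is already measured in the ion's rest frame.
Leg 3: γ = 62.2; τ_3 = 122.2/62.20 = 1.965 ns.
Leg 4: γ = 1/√(1 − 0.960²) = 25/7 ≈ 3.571; τ_4 = 209.9/3.571 = 58.77 ns.
Total: 136.7 + 449.8 + 1.965 + 58.77 ns.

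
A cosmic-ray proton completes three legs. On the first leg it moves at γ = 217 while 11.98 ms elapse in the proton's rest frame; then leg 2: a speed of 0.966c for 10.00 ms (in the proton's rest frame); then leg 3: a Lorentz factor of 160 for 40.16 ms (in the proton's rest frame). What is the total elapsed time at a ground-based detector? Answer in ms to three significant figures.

Δt = 9060 ms

Leg 1: γ = 217; Δt_1 = 217.0 × 11.98 = 2600 ms.
Leg 2: γ = 1/√(1 − 0.966²) = 1/√0.06684 = 3.868; Δt_2 = 3.868 × 10.00 = 38.68 ms.
Leg 3: γ = 160; Δt_3 = 160.0 × 40.16 = 6426 ms.
Total: 2600 + 38.68 + 6426 ms.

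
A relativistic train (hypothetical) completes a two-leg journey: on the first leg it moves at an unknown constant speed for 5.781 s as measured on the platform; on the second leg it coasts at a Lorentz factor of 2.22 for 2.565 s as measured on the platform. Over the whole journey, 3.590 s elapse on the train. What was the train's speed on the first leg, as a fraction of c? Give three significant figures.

Leg 1: speed unknown; τ_1 = 5.781/γ_1.
Leg 2: γ = 2.22; τ_2 = 2.565/2.220 = 1.155 s.
Total proper time: τ_1 + 1.155 = 3.590, so τ_1 = 3.590 − 1.155 = 2.435 s.
γ_1 = 5.781/2.435 = 2.375; β = √(1 − 1/γ²) = √0.8226.

β = 0.907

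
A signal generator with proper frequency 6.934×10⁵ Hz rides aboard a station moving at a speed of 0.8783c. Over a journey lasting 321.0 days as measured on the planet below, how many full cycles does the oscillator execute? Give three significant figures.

N = 9.19×10¹²

γ = 1/√(1 − 0.8783²) = 1/√0.2286 = 2.092
The oscillator's own cycle count is N = f × τ where τ is the proper time aboard the station. τ = Δt/γ = 321.0/2.092 = 153.5 days = 1.326×10⁷ s.
N = 6.934×10⁵ × 1.326×10⁷ = 9.195×10¹².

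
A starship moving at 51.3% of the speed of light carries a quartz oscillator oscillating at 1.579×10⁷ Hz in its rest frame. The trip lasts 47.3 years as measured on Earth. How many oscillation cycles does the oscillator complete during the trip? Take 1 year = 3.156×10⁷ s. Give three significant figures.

N = 2.02×10¹⁶

β = 0.513; γ = 1/√(1 − 0.513²) = 1/√0.7368 = 1.165
The oscillator's own cycle count is N = f × τ where τ is the proper time on the ship. τ = Δt/γ = 47.3/1.165 = 40.60 years = 1.281×10⁹ s.
N = 1.579×10⁷ × 1.281×10⁹ = 2.023×10¹⁶.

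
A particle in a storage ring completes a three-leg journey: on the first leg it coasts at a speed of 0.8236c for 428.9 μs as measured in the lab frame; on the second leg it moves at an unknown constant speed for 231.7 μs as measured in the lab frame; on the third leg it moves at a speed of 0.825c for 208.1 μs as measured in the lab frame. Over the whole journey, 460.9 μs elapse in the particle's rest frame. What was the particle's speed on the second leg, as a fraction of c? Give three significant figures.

β = 0.902

Leg 1: γ = 1/√(1 − 0.8236²) = 1/√0.3217 = 1.763; τ_1 = 428.9/1.763 = 243.3 μs.
Leg 2: speed unknown; τ_2 = 231.7/γ_2.
Leg 3: γ = 1/√(1 − 0.825²) = 1/√0.3194 = 1.769; τ_3 = 208.1/1.769 = 117.6 μs.
Total proper time: 243.3 + τ_2 + 117.6 = 460.9, so τ_2 = 460.9 − 360.9 = 100.0 μs.
γ_2 = 231.7/100.0 = 2.316; β = √(1 − 1/γ²) = √0.8136.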